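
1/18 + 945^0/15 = 11/90 = 0.12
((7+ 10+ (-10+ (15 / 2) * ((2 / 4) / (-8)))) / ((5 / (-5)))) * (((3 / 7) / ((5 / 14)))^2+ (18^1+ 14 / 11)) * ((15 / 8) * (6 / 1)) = -15219/10 = -1521.90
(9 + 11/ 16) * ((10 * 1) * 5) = 3875/8 = 484.38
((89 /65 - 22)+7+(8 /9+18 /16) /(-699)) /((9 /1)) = -44600033/29441880 = -1.51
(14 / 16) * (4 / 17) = 7/34 = 0.21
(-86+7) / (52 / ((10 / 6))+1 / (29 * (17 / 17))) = -11455/4529 = -2.53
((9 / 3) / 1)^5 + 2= 245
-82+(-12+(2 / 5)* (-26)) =-522/5 = -104.40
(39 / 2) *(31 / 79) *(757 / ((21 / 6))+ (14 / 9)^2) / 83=24987209/1239273 = 20.16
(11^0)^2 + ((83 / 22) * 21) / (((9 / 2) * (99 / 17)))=13144/3267 = 4.02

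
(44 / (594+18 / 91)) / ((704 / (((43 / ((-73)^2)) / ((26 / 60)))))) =1505/768399168 = 0.00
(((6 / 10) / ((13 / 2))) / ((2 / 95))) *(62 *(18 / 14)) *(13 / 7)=649.10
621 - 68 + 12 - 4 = 561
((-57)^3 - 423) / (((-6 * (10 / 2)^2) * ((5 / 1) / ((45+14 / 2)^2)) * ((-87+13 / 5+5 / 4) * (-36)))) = 27883648/124725 = 223.56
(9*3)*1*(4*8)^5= 905969664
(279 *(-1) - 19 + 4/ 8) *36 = -10710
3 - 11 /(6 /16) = -79/3 = -26.33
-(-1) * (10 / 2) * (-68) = -340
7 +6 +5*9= 58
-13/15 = -0.87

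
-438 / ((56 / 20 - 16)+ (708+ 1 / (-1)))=-2190/3469 = -0.63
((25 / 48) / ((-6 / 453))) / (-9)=3775/864 = 4.37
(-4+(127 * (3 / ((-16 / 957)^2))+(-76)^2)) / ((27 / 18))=116805367/128 = 912541.93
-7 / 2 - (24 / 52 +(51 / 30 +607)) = -39823/65 = -612.66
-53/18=-2.94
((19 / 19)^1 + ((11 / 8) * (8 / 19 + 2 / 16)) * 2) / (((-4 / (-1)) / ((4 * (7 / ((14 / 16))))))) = 1521/76 = 20.01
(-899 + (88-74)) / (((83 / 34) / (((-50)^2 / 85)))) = -885000/83 = -10662.65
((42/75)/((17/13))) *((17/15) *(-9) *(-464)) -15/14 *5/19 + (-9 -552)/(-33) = 67945379/33250 = 2043.47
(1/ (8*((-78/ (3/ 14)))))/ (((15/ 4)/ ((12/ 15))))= -1/13650 = 0.00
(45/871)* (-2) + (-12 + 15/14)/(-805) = -881037/9816170 = -0.09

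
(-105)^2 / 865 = 2205/173 = 12.75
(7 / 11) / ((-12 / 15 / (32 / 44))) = -70/121 = -0.58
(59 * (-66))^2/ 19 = 15163236/19 = 798065.05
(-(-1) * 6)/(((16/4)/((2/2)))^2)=3/8 = 0.38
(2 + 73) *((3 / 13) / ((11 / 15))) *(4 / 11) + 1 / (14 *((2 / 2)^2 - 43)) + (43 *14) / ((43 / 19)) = 253966211/924924 = 274.58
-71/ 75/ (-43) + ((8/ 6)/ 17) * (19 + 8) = 117307/54825 = 2.14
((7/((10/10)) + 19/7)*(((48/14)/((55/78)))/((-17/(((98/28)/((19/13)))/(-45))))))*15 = 16224/7315 = 2.22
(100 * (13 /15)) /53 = 260/159 = 1.64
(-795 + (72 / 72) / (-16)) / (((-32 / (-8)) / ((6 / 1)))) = -38163/32 = -1192.59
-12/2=-6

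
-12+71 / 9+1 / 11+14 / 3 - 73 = -7163/99 = -72.35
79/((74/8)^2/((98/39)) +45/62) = 3840032/1690401 = 2.27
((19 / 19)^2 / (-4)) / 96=-1/384 = 0.00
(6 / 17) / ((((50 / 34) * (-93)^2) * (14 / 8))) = 8/504525 = 0.00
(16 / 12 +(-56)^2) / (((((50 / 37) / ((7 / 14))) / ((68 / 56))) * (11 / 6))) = 1480037/1925 = 768.85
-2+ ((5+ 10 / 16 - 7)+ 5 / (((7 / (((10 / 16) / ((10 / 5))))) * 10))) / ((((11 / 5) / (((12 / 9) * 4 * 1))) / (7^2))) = -3579/22 = -162.68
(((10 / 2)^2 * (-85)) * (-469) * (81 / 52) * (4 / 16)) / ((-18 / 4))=-8969625/104 = -86246.39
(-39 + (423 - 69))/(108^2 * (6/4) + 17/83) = 747/41491 = 0.02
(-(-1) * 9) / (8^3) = 9/512 = 0.02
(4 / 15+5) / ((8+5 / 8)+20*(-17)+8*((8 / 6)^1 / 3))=-1896/118015 = -0.02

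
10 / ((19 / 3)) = 30/19 = 1.58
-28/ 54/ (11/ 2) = -0.09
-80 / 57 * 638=-51040/57 = -895.44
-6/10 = -3/5 = -0.60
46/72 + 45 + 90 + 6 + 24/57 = 97169/684 = 142.06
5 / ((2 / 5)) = 12.50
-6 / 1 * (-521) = 3126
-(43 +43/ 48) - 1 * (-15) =-1387/48 = -28.90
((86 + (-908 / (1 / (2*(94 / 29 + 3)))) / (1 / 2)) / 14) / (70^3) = -327449/69629000 = 0.00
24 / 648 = 1/27 = 0.04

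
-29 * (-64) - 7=1849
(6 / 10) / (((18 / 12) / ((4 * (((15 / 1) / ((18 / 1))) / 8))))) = 1/6 = 0.17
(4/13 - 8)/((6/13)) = -50/3 = -16.67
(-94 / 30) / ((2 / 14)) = -329/15 = -21.93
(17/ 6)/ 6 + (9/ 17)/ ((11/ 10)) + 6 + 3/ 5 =254251/33660 = 7.55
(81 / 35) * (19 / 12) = 513/140 = 3.66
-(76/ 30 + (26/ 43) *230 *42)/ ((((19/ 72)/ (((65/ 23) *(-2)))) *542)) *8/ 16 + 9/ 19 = 590381475/5092361 = 115.93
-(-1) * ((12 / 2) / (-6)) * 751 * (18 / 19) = -13518/19 = -711.47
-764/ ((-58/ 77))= 29414/29 = 1014.28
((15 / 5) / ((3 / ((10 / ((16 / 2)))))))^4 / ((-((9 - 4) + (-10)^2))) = -125/5376 = -0.02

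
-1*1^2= -1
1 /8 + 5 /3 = 1.79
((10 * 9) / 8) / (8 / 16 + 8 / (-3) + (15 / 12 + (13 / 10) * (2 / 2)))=675/23 = 29.35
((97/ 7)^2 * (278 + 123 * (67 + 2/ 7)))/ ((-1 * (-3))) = 563401511/1029 = 547523.33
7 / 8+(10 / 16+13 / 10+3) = 5.80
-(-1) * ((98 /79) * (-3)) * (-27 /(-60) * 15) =-3969/158 = -25.12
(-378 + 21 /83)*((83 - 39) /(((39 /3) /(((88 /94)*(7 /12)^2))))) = -61963979/152139 = -407.29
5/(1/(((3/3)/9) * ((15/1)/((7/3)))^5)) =102515625/16807 = 6099.58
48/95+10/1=998/95 = 10.51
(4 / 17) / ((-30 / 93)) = -62/85 = -0.73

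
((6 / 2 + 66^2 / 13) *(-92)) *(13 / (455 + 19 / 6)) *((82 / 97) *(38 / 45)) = -167989792/266653 = -629.99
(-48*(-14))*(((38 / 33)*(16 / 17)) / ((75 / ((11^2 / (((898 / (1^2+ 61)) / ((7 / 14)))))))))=23220736/572475 = 40.56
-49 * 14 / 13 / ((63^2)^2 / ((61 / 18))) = -61/5373459 = 0.00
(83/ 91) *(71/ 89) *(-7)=-5893/1157 = -5.09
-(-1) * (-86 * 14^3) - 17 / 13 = -235985.31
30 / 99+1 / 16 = 193/528 = 0.37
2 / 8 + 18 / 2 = 37/4 = 9.25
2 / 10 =1/5 = 0.20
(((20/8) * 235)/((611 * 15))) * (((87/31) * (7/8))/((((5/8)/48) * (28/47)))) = 8178/403 = 20.29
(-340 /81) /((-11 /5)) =1700/891 = 1.91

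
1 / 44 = 0.02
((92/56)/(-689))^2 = 529/93045316 = 0.00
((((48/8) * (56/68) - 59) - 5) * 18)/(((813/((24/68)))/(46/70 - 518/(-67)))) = -710988624/183658055 = -3.87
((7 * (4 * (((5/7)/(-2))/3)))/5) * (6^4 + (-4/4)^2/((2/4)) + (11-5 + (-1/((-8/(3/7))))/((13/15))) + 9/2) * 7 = -952633/156 = -6106.62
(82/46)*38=1558/23 = 67.74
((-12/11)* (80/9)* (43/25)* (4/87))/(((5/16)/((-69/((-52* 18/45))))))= -506368/62205 = -8.14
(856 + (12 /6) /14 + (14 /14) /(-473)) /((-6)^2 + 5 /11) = 2834682/120701 = 23.49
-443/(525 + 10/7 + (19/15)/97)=-4511955/5361808 = -0.84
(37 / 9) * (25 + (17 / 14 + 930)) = 495319/126 = 3931.10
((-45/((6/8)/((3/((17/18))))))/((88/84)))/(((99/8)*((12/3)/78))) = -589680/2057 = -286.67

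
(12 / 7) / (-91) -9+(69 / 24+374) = 1874595/5096 = 367.86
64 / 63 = 1.02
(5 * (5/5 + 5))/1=30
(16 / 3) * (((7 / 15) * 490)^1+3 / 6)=11000/9 = 1222.22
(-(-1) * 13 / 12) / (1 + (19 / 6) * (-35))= -13/1318 = -0.01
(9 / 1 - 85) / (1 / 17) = -1292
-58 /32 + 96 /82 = -421/656 = -0.64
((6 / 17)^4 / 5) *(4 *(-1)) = -5184/417605 = -0.01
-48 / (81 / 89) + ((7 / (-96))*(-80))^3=31483/216 = 145.75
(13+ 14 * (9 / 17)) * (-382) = -132554/17 = -7797.29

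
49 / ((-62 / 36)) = -882/31 = -28.45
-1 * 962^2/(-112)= 231361/28 = 8262.89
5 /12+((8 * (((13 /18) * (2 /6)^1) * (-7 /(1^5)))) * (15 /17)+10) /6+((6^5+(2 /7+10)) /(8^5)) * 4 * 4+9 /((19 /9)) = 127615661/15628032 = 8.17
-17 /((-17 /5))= 5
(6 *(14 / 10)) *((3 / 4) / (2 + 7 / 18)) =567/215 = 2.64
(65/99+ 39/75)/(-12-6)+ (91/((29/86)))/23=173352998/14857425 = 11.67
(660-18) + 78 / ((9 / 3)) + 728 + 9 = 1405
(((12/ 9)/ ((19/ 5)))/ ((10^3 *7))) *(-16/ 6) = -4/29925 = 0.00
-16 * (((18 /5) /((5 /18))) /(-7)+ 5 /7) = 3184/175 = 18.19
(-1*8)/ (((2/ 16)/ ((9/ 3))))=-192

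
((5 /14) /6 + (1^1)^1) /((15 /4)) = 89/315 = 0.28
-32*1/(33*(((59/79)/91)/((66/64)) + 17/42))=-65728/27975 = -2.35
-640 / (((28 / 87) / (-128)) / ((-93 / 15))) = -11046912/7 = -1578130.29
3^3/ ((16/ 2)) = 27/8 = 3.38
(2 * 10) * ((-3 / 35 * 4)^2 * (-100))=-11520/49 = -235.10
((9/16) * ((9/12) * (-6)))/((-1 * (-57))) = -27/608 = -0.04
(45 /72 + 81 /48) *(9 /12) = 111/64 = 1.73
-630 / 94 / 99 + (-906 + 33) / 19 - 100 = -1434306/9823 = -146.02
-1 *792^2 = -627264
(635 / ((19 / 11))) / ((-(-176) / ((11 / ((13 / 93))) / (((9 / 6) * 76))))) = 216535/150176 = 1.44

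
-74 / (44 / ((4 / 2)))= -37/11 = -3.36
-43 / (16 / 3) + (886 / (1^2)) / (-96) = -17.29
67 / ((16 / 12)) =201/4 = 50.25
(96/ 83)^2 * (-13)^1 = -119808/6889 = -17.39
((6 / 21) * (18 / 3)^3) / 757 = 432/5299 = 0.08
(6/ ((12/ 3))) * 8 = 12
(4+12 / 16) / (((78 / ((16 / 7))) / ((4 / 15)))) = 152/4095 = 0.04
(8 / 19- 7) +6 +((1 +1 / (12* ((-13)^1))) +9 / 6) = 5675/2964 = 1.91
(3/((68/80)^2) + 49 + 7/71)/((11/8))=8741232/225709 = 38.73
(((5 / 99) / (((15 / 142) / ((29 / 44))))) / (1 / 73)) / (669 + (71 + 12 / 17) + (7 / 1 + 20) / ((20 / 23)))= 25552190/857250999 = 0.03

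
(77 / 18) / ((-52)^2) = 77/48672 = 0.00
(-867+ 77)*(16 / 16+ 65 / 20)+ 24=-6667/2 = -3333.50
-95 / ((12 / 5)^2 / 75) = -59375/48 = -1236.98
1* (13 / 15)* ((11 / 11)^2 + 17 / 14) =403/210 = 1.92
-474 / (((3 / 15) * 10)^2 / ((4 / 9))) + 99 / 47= -7129/141 = -50.56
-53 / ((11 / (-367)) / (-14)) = -272314/11 = -24755.82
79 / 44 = 1.80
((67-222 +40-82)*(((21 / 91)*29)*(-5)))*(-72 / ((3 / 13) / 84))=-172761120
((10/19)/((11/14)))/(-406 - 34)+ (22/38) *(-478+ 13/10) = -3172456/11495 = -275.99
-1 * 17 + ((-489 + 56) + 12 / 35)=-15738/35 = -449.66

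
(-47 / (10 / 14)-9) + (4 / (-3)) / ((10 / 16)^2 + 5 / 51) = -123658/1595 = -77.53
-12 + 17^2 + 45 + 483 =805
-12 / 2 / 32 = -3/16 = -0.19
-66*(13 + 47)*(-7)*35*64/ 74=31046400/37 = 839091.89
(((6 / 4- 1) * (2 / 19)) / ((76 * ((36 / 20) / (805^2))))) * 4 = 3240125/3249 = 997.27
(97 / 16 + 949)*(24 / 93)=246.47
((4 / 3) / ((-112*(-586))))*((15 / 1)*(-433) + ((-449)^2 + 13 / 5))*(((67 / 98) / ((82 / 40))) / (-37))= -21787127/609827932 = -0.04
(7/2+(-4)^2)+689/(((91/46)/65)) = 317213/14 = 22658.07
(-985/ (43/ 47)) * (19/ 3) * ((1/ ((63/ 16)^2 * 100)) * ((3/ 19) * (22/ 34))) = -6518336/14506695 = -0.45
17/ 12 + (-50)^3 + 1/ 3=-124998.25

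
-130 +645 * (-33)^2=702275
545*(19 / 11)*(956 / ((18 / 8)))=39597520/99 = 399974.95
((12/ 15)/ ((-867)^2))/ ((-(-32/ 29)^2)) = -841/962161920 = 0.00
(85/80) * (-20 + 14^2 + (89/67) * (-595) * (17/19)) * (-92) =264389117/5092 = 51922.45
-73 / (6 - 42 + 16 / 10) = 365/172 = 2.12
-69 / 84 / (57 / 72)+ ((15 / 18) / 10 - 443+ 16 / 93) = -21956569/49476 = -443.78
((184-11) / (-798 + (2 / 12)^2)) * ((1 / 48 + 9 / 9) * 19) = -483189/114908 = -4.21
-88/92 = -22/23 = -0.96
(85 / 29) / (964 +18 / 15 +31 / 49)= 20825/6862241 = 0.00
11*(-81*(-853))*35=26600805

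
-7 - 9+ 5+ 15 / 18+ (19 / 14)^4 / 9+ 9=-273047/345744 = -0.79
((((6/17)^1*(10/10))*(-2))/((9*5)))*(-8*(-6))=-64/85 = -0.75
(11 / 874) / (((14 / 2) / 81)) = 891/6118 = 0.15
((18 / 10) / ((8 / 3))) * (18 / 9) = 27/20 = 1.35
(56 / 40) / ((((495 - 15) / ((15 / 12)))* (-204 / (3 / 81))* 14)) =-1/21150720 = 0.00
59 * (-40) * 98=-231280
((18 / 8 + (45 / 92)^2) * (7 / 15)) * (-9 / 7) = -63207/42320 = -1.49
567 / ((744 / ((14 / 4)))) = 1323/496 = 2.67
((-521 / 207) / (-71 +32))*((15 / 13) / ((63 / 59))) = 153695/2203929 = 0.07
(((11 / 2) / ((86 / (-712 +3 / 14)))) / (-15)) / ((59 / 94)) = 1030381/213108 = 4.84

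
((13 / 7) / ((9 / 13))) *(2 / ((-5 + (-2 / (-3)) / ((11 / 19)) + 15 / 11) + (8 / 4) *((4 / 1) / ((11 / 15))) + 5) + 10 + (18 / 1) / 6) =984425/27909 = 35.27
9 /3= 3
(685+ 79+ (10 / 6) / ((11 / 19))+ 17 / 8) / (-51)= -203017/13464 = -15.08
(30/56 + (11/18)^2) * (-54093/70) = -18589961/26460 = -702.57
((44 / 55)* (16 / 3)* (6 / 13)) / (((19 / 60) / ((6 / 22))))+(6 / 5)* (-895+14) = -1055.50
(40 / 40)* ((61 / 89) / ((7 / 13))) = 793/623 = 1.27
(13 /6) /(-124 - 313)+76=199259/2622 = 76.00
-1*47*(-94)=4418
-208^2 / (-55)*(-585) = -5061888/11 = -460171.64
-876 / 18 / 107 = -146/321 = -0.45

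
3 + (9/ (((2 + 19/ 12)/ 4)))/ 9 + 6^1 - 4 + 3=392/43 = 9.12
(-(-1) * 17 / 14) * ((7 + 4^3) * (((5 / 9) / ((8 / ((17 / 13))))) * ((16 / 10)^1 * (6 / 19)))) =20519/5187 = 3.96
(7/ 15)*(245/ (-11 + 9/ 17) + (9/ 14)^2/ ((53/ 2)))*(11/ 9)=-59451128/4457565 = -13.34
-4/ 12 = -1/3 = -0.33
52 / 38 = 1.37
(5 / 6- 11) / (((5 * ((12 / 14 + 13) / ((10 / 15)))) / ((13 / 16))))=-5551/69840 = -0.08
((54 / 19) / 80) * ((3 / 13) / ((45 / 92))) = 207/12350 = 0.02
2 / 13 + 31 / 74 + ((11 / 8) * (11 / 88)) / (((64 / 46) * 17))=9713501/16746496 = 0.58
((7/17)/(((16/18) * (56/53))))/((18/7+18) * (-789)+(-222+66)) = -1113/41600768 = 0.00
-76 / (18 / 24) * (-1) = 101.33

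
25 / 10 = 5/2 = 2.50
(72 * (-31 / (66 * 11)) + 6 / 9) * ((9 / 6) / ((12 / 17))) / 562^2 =-7429/458605488 = 0.00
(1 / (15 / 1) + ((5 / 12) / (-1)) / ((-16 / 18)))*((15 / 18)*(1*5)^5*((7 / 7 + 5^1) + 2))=803125/72 = 11154.51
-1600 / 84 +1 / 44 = -17579/924 = -19.02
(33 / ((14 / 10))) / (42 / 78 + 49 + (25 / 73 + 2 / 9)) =1409265/2995517 = 0.47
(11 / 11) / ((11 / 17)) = 1.55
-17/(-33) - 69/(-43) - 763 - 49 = -809.88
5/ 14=0.36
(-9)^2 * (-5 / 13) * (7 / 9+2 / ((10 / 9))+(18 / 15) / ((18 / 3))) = -1125/13 = -86.54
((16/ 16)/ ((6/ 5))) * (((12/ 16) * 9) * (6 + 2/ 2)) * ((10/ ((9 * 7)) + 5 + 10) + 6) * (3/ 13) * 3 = 59985/104 = 576.78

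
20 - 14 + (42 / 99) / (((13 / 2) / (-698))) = -16970/429 = -39.56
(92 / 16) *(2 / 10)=23/20 = 1.15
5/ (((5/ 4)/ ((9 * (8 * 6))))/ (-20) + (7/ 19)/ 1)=131328/9673 = 13.58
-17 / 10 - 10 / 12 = -2.53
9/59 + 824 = 48625/59 = 824.15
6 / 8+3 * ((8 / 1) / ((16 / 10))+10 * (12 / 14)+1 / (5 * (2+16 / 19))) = 52511/1260 = 41.68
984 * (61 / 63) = 20008/21 = 952.76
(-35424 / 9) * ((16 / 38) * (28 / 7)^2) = -503808/19 = -26516.21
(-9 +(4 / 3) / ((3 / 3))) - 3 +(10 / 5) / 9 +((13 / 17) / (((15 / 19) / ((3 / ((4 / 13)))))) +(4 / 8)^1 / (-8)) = -13009/12240 = -1.06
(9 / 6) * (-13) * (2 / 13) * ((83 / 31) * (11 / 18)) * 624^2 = -1911291.87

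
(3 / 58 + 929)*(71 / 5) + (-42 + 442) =788367/58 = 13592.53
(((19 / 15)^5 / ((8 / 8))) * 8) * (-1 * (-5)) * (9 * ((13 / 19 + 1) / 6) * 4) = 1318.01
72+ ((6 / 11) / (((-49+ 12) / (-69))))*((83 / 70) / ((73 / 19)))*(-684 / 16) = 58.58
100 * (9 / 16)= 225/4 = 56.25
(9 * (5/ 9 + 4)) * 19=779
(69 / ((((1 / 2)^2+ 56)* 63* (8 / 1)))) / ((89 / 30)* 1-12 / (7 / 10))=-23/133965 = 0.00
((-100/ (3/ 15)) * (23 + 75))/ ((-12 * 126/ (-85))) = -74375/27 = -2754.63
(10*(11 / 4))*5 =275/2 = 137.50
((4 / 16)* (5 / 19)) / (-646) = -5/49096 = 0.00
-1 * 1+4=3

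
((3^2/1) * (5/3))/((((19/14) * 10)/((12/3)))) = 84/19 = 4.42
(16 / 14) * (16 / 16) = 1.14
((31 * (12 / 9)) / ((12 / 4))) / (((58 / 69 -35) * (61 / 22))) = -62744/431331 = -0.15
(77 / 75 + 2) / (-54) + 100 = 404773/4050 = 99.94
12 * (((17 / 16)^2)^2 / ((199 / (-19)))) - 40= -41.46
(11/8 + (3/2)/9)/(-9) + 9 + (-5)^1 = 827/216 = 3.83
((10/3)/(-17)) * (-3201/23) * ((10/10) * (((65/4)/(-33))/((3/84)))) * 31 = -13681850/1173 = -11663.98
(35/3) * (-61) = -2135/3 = -711.67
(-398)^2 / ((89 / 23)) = 40935.87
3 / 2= 1.50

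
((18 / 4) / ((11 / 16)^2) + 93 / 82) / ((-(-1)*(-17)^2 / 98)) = 5180133/1433729 = 3.61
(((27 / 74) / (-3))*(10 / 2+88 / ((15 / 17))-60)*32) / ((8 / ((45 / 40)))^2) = -163053/47360 = -3.44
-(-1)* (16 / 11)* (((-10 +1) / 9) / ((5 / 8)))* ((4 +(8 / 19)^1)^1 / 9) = -3584/3135 = -1.14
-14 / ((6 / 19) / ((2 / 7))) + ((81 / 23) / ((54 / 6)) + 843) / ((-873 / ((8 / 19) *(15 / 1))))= -2386702/127167 = -18.77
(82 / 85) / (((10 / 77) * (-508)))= -3157/215900 = -0.01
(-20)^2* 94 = 37600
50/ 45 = 10/9 = 1.11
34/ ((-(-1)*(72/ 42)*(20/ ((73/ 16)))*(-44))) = -0.10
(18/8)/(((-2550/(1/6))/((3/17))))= -3/115600 = 0.00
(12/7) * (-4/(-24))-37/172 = 85/1204 = 0.07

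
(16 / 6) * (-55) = -440/3 = -146.67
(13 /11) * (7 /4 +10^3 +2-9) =51727/44 = 1175.61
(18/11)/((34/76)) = 684/187 = 3.66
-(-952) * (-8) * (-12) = 91392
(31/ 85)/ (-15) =-31/1275 = -0.02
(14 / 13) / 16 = 7/104 = 0.07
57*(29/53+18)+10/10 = 56084/53 = 1058.19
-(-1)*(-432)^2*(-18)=-3359232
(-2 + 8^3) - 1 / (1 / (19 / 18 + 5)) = 9071/18 = 503.94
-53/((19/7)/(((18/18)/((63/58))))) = -3074/171 = -17.98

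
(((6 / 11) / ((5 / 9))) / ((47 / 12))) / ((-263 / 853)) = -0.81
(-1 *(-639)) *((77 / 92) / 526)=49203/48392 = 1.02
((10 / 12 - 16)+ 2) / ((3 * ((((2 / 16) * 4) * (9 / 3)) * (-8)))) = 79/216 = 0.37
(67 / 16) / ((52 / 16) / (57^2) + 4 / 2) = 217683/104020 = 2.09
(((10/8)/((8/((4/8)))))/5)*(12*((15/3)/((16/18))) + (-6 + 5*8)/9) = 1283/1152 = 1.11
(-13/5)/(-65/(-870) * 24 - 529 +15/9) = 1131/228610 = 0.00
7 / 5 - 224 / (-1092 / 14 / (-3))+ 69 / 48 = -6009/1040 = -5.78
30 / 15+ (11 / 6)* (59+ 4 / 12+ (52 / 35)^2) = 1265941/11025 = 114.82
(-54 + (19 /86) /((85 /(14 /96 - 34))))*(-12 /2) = 3795679/11696 = 324.53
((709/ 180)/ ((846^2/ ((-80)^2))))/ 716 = 14180/288254619 = 0.00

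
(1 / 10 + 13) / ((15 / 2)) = 1.75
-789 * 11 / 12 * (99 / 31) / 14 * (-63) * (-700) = -451091025/62 = -7275661.69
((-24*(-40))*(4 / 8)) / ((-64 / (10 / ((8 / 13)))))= -975/8 = -121.88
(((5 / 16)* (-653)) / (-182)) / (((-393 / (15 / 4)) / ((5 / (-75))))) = 3265/4577664 = 0.00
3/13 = 0.23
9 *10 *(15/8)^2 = 10125/32 = 316.41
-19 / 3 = -6.33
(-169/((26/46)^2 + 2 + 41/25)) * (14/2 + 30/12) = -171925/424 = -405.48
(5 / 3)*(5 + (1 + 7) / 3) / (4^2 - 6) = 23/18 = 1.28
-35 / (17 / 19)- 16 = -55.12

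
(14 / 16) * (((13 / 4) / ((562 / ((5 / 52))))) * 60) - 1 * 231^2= -959643699/17984 = -53360.97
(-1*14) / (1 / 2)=-28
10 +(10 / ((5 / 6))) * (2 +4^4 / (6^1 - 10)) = -734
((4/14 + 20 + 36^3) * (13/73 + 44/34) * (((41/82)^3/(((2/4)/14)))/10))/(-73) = -298471509/905930 = -329.46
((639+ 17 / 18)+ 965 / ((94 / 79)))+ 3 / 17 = 10435087/7191 = 1451.13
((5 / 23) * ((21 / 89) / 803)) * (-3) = -315/1643741 = 0.00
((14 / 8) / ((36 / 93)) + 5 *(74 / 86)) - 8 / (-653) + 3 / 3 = 13256087/1347792 = 9.84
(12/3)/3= 1.33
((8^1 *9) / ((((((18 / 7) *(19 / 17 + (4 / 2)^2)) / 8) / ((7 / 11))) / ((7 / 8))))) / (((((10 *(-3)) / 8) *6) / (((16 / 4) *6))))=-373184/14355 = -26.00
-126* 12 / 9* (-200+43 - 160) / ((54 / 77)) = 683452/9 = 75939.11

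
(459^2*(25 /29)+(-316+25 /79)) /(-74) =-207685872/84767 = -2450.08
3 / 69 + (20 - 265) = -5634/23 = -244.96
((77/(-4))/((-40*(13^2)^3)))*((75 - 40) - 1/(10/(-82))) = 2079/482680900 = 0.00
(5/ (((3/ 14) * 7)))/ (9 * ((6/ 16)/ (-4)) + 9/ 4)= 64/27 = 2.37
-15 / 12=-1.25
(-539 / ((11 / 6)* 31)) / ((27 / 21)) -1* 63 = -6545/93 = -70.38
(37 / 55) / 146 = 37/8030 = 0.00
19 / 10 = 1.90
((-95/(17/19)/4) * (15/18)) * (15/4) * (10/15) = -55.30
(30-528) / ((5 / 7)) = -3486/5 = -697.20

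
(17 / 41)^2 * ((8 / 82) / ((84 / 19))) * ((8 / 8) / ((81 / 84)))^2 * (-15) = -3074960/50243409 = -0.06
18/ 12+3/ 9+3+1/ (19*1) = 4.89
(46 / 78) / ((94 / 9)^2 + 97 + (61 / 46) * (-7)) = 28566/9532783 = 0.00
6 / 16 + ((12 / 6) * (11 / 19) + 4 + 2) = 1145/152 = 7.53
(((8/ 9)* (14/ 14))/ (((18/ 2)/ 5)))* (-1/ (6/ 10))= -0.82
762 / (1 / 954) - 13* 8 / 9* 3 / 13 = 2180836/3 = 726945.33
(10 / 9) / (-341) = -10/3069 = 0.00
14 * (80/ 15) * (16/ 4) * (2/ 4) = 448/3 = 149.33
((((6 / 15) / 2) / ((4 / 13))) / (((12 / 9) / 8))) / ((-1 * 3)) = -13/10 = -1.30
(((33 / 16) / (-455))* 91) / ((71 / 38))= -627/2840 = -0.22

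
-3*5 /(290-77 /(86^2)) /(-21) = 36980/15013341 = 0.00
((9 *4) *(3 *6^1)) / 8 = 81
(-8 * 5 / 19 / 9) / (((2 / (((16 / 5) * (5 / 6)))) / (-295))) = 47200/513 = 92.01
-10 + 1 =-9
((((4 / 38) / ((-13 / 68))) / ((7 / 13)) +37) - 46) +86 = 10105/133 = 75.98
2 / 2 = 1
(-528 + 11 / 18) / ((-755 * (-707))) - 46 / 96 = -36907109/76865040 = -0.48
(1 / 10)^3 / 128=1/128000 = 0.00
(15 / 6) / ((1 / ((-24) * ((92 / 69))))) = -80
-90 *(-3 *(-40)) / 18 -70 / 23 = -13870/23 = -603.04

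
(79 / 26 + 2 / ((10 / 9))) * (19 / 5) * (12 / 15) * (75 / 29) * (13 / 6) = 11951/145 = 82.42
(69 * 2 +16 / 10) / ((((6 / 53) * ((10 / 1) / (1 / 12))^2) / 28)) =129479/54000 = 2.40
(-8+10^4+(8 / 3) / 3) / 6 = 44968/27 = 1665.48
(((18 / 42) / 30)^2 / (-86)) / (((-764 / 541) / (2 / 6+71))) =57887/482924400 = 0.00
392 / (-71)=-392/71 = -5.52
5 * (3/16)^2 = 45/256 = 0.18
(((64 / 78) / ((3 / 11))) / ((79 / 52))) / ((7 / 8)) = 11264/4977 = 2.26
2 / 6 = 1/3 = 0.33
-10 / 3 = -3.33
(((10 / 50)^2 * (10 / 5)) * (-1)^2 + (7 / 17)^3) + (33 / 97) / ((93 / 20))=82353307/369334775 = 0.22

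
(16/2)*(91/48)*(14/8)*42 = 4459/4 = 1114.75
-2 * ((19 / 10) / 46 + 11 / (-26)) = 2283/2990 = 0.76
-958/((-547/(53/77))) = 50774/42119 = 1.21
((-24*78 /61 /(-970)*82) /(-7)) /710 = -38376/73518725 = 0.00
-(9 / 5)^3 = -729/125 = -5.83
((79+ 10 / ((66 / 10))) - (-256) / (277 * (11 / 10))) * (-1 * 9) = -2231007/3047 = -732.20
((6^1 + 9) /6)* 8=20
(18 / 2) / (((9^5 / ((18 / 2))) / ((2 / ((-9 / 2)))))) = -4/6561 = 0.00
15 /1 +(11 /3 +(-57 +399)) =360.67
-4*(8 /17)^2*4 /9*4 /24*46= -23552/7803 = -3.02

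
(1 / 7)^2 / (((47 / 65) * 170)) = 13/78302 = 0.00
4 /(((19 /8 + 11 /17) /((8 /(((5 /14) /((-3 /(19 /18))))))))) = -1096704/13015 = -84.26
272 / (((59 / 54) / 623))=9150624/59 = 155095.32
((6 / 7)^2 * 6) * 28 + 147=1893/7 = 270.43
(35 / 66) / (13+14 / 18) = 105/2728 = 0.04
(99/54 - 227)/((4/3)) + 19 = -1199/8 = -149.88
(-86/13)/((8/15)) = -645/52 = -12.40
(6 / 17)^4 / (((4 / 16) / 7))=36288/83521 = 0.43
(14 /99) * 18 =28/11 = 2.55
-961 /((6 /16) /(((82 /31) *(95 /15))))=-386384/9 = -42931.56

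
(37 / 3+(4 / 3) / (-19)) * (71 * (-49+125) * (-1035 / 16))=-17122005/4 = -4280501.25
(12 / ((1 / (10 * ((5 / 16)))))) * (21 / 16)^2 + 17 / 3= 70.27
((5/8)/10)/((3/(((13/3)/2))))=13/288 = 0.05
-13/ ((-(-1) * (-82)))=13/82 = 0.16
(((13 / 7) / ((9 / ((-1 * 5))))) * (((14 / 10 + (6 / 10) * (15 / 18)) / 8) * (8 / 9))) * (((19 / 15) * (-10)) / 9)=4693/15309 = 0.31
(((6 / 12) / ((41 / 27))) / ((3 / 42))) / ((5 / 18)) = 3402/205 = 16.60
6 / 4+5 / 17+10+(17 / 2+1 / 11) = 3812/187 = 20.39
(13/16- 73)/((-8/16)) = 1155/8 = 144.38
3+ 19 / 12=55/12 = 4.58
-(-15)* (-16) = -240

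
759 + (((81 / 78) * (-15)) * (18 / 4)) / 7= 272631/364 = 748.99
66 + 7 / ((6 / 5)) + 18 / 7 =3125/42 = 74.40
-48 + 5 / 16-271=-5099/16 = -318.69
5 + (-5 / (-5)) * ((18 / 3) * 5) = 35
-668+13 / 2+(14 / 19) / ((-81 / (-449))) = -2023525/3078 = -657.42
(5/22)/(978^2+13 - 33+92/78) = 195/820647124 = 0.00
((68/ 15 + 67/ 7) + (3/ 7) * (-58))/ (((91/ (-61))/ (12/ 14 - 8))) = -688690/13377 = -51.48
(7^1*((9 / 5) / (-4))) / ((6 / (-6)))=63/20 = 3.15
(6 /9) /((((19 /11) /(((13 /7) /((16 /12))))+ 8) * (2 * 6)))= 143/23784 = 0.01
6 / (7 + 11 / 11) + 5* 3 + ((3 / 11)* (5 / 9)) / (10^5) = 10395001/660000 = 15.75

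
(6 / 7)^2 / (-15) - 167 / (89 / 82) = -3356098/21805 = -153.91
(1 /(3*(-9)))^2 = 1/729 = 0.00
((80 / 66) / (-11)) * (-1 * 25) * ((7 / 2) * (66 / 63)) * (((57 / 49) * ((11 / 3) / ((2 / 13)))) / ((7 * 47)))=123500/145089 = 0.85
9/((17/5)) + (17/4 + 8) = 1013/68 = 14.90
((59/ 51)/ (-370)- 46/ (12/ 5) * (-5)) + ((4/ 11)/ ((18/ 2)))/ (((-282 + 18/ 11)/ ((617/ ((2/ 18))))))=230428141/2424795 = 95.03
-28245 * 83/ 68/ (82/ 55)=-128938425/5576 = -23123.82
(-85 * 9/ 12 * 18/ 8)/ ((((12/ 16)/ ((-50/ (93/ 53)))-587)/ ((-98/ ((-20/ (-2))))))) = -2.39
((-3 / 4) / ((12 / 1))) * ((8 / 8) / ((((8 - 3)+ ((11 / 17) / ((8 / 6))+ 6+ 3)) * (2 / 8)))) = -17/985 = -0.02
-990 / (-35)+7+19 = 380/7 = 54.29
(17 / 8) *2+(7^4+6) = 9645/4 = 2411.25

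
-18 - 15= -33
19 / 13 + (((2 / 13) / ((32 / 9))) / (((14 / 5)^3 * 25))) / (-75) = 4170877/2853760 = 1.46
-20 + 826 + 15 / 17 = 13717/17 = 806.88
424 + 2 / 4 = 849/2 = 424.50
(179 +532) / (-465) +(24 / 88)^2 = -27282/18755 = -1.45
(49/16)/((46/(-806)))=-19747/368 = -53.66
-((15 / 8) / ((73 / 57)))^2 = -731025/341056 = -2.14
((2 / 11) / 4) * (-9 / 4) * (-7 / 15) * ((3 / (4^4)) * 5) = 63/22528 = 0.00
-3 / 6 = -1/2 = -0.50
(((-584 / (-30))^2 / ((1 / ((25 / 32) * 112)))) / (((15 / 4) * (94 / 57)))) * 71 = 805147952/2115 = 380684.61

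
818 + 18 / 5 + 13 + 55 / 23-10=95104/115 = 826.99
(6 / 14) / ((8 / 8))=3/7 = 0.43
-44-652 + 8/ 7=-4864/7 = -694.86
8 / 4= 2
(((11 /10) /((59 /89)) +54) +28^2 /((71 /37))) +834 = 54382549/41890 = 1298.22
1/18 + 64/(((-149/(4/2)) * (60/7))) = -599/13410 = -0.04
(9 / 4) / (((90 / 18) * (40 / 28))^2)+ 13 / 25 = 0.56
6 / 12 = 1/2 = 0.50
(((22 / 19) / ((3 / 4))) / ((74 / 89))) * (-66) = -86152/703 = -122.55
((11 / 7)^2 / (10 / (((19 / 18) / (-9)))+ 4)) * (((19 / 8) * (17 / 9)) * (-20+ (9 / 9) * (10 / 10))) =14108963/5447232 = 2.59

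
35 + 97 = 132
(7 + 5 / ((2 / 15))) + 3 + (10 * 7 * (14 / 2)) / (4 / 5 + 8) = 1135/11 = 103.18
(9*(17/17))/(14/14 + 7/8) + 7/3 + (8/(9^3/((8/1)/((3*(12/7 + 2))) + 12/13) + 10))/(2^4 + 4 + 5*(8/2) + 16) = 21775139/3052455 = 7.13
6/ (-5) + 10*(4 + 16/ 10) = 274/5 = 54.80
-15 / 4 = -3.75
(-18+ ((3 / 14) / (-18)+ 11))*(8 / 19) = -62/21 = -2.95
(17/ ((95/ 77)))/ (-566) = -1309/53770 = -0.02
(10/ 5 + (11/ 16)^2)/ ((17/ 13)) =8229/4352 = 1.89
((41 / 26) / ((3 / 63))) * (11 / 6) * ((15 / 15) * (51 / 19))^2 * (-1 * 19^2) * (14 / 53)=-57479499/1378 = -41712.26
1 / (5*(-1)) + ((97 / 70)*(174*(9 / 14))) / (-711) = -16181/38710 = -0.42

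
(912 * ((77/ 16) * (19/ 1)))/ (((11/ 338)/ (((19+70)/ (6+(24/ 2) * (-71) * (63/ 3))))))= -38008607/2981 = -12750.29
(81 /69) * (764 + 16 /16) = 20655/23 = 898.04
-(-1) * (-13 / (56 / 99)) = -1287/56 = -22.98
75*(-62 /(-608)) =2325/304 = 7.65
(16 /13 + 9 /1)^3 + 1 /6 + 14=14302567/13182 = 1085.01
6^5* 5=38880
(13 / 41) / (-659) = -13/27019 = 0.00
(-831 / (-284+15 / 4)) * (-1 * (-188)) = 624912/1121 = 557.46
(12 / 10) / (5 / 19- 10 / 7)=-798/775 = -1.03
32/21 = 1.52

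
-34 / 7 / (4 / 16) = -136/7 = -19.43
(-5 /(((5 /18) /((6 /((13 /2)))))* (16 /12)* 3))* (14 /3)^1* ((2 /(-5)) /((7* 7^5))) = 72/1092455 = 0.00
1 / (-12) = -1/12 = -0.08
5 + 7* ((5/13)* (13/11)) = 90/11 = 8.18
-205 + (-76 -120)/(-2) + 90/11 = -1087/11 = -98.82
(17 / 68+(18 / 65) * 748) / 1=53921/260 = 207.39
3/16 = 0.19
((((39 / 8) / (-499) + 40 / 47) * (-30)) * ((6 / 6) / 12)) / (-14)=789235/5253472 = 0.15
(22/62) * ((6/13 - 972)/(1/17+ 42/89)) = -649.55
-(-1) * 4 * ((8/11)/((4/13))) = 9.45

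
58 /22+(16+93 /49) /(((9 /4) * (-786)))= 5006783/1906443 = 2.63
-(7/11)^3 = -0.26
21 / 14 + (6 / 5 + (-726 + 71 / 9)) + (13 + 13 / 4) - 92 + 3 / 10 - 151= -33907/36 = -941.86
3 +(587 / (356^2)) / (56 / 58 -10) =99597473/33204832 = 3.00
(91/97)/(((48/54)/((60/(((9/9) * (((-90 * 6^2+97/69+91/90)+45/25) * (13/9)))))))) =-8802675/649712887 = -0.01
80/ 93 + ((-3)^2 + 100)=10217/93 = 109.86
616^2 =379456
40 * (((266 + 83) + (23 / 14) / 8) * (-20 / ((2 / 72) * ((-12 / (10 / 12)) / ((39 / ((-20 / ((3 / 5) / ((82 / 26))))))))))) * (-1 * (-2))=-297439155/574 = -518186.68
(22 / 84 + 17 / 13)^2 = 734449/298116 = 2.46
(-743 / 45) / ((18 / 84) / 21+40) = -72814/176445 = -0.41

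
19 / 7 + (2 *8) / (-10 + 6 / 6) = 59/63 = 0.94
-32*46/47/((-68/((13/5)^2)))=62192/19975 = 3.11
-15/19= -0.79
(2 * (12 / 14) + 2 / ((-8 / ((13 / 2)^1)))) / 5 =1/56 = 0.02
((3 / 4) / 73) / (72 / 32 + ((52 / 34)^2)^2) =250563/188310289 = 0.00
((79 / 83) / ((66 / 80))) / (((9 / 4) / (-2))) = -25280/24651 = -1.03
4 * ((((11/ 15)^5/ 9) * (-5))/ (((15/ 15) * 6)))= -322102/4100625 = -0.08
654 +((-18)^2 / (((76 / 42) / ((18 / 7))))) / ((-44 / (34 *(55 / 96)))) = 450.17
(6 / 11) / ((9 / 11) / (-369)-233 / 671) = -7503/4807 = -1.56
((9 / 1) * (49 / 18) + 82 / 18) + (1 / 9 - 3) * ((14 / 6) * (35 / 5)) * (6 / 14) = 53/6 = 8.83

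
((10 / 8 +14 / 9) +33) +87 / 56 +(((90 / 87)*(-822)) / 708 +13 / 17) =541282355/14659848 = 36.92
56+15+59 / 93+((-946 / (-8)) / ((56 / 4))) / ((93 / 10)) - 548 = -412697/868 = -475.46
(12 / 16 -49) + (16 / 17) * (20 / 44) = -35771/748 = -47.82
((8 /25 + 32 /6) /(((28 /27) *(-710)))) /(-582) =159/12052250 = 0.00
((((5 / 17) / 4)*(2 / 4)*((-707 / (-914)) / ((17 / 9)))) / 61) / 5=6363/128903248 = 0.00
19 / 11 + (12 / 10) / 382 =1.73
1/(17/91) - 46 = -691/17 = -40.65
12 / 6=2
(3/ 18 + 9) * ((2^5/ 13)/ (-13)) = -880/507 = -1.74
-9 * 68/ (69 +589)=-306/329 = -0.93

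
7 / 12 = 0.58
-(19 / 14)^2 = -361/196 = -1.84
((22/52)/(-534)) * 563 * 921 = -1901251/4628 = -410.81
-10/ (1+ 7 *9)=-5/32 = -0.16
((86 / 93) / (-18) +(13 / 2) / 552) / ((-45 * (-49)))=-12197/679175280 = 0.00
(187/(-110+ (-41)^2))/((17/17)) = 187/1571 = 0.12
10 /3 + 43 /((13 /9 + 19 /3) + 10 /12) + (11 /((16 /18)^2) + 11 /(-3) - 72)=-1589717/29760 = -53.42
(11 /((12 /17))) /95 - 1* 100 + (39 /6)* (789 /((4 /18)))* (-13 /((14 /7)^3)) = -342930169/9120 = -37601.99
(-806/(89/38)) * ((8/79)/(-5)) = 245024/35155 = 6.97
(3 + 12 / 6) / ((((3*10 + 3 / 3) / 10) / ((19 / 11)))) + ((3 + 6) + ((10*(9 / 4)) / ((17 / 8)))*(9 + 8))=65399/341 = 191.79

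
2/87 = 0.02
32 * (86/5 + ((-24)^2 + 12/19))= 1805248/95 = 19002.61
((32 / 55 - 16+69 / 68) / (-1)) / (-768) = -0.02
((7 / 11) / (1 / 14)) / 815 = 98/8965 = 0.01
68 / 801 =0.08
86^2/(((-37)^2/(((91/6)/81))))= 336518/332667 = 1.01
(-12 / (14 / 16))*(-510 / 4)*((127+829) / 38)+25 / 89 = 520717405/11837 = 43990.66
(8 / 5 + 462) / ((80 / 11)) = 12749/200 = 63.74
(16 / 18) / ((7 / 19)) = 152/63 = 2.41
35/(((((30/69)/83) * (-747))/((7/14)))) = -161/36 = -4.47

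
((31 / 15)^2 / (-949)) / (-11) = 961/2348775 = 0.00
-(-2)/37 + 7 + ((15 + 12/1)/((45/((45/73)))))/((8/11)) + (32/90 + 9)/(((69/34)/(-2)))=-111196459/67092840 = -1.66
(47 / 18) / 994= 47/17892 = 0.00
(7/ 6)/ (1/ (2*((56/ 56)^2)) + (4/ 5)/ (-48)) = 70/29 = 2.41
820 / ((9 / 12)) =3280/3 = 1093.33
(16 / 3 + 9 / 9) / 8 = 19/24 = 0.79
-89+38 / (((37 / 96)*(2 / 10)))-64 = 12579/37 = 339.97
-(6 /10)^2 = -9/25 = -0.36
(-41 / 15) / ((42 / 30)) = -41/21 = -1.95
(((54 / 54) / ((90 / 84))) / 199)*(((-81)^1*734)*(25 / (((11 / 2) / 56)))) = -155373120/2189 = -70979.04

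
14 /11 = 1.27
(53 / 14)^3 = 148877/2744 = 54.26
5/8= 0.62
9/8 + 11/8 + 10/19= 115/38 = 3.03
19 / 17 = 1.12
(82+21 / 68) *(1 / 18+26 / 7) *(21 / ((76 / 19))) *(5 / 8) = 1018.14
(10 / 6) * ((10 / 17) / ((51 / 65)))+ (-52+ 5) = -118997/2601 = -45.75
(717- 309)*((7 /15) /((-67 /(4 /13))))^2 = 106624/56898075 = 0.00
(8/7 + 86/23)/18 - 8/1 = -3733/483 = -7.73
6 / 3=2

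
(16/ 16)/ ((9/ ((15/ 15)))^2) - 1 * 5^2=-2024/81 = -24.99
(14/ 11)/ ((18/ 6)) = 14/33 = 0.42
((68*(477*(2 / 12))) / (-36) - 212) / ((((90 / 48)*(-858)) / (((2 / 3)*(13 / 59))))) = 8692/262845 = 0.03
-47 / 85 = -0.55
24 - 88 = -64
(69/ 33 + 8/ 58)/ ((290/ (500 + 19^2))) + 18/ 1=24.62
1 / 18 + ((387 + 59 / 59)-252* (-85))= 392545/18 = 21808.06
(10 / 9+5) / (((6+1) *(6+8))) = 55/882 = 0.06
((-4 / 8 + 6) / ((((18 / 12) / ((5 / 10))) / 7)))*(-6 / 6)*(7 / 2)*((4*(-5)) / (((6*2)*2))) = 2695/72 = 37.43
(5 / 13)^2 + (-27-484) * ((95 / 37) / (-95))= 87284/6253 = 13.96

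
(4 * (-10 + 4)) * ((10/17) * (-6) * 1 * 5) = 7200/17 = 423.53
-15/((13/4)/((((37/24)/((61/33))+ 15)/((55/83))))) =-110.28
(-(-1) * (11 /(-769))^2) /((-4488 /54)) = -99/40212548 = 0.00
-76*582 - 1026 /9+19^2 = -43985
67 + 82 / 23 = 70.57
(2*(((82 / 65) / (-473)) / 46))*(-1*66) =492/64285 = 0.01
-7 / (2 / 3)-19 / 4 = -61/4 = -15.25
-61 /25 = -2.44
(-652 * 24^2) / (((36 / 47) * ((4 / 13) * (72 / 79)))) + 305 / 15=-15735511/9 = -1748390.11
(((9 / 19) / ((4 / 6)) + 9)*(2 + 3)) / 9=205/38 = 5.39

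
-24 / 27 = -8/9 = -0.89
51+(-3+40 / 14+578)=4402/7 = 628.86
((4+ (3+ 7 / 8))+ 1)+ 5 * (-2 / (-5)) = 87/8 = 10.88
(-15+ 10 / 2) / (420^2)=-1/17640 = 0.00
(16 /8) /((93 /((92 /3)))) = 184/279 = 0.66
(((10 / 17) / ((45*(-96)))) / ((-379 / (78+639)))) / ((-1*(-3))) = 239/2783376 = 0.00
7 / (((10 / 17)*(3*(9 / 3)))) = 119/90 = 1.32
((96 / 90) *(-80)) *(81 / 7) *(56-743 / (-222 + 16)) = -42436224/721 = -58857.45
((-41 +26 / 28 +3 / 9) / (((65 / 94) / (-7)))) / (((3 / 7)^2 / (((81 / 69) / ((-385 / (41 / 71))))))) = -22513141/5837975 = -3.86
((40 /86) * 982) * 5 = 98200/43 = 2283.72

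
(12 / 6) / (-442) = -1/221 = 0.00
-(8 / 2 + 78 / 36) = -37/6 = -6.17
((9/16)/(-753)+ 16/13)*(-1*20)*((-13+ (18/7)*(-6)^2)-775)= 390760445/22841 = 17107.85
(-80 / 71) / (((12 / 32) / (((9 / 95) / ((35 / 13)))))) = -0.11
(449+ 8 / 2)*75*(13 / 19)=441675/19 = 23246.05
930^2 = 864900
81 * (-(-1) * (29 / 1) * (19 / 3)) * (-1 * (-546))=8122842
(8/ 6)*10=40/3 = 13.33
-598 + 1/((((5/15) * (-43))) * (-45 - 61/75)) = -88353079/147748 = -598.00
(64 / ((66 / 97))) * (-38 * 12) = -471808/11 = -42891.64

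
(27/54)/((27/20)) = 10/27 = 0.37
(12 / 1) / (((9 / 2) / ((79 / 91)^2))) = 49928/24843 = 2.01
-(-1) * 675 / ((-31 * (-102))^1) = 225/1054 = 0.21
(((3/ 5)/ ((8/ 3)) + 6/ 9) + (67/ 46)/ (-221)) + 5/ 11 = 8988271/6709560 = 1.34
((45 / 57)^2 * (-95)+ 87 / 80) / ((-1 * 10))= 88347/15200 = 5.81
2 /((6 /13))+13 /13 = 16/3 = 5.33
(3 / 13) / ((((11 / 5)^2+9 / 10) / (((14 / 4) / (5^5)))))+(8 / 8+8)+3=799503/66625 = 12.00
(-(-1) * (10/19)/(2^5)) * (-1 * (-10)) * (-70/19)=-875/1444 = -0.61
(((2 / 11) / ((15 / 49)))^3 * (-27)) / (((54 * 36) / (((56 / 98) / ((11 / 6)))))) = -134456/148240125 = 0.00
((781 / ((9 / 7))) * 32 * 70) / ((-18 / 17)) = -104091680/81 = -1285082.47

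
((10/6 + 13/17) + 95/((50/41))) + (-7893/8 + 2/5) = -1848023/2040 = -905.89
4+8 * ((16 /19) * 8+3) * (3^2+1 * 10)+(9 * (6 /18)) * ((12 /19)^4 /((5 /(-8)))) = 966484156/651605 = 1483.24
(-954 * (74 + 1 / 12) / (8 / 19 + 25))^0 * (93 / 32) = 93/32 = 2.91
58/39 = 1.49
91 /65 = 7/5 = 1.40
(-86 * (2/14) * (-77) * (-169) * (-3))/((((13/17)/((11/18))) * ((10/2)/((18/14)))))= 3449589/35 = 98559.69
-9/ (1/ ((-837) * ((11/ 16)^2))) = 911493/256 = 3560.52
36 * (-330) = -11880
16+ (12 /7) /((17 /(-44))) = 1376/119 = 11.56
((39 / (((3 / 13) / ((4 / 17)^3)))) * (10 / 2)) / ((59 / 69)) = 3731520/289867 = 12.87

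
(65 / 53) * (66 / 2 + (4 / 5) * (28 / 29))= 63661/1537 = 41.42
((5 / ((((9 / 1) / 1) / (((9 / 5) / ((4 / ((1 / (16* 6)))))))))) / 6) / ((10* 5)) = 1/115200 = 0.00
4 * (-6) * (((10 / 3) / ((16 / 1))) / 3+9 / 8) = -86/3 = -28.67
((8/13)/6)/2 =2/39 = 0.05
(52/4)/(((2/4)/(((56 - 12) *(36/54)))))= 2288/3 = 762.67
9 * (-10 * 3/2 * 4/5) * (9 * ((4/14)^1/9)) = -216/7 = -30.86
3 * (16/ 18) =8/3 = 2.67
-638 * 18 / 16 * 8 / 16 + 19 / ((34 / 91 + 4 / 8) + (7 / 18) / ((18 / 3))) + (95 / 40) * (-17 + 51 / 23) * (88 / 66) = -3709477/9624 = -385.44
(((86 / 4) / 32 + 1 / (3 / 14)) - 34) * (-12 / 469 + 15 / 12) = -12640391/360192 = -35.09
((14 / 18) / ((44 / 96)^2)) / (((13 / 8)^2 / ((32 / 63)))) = 0.71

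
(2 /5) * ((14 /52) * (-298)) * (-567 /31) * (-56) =-66234672/2015 = -32870.80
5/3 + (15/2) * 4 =95/3 = 31.67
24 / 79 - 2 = -134/79 = -1.70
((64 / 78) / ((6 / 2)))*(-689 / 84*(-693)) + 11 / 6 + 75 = 3263/2 = 1631.50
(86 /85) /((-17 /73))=-6278/1445 = -4.34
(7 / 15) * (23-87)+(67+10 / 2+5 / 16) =10187/240 = 42.45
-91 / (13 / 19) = -133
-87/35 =-2.49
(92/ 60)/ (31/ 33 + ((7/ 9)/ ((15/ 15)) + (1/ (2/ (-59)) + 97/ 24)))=-6072/94015 = -0.06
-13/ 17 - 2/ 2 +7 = 89/17 = 5.24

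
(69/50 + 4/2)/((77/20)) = 338/385 = 0.88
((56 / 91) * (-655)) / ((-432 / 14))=4585/351 = 13.06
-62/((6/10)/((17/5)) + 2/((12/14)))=-1581/64 = -24.70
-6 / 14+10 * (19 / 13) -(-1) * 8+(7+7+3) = 3566/91 = 39.19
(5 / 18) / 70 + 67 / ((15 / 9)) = 50657/1260 = 40.20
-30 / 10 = -3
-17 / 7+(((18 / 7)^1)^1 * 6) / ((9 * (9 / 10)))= -11/21 = -0.52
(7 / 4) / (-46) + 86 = 15817/184 = 85.96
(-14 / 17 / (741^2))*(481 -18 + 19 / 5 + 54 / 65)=-8344/11896755 = 0.00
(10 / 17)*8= 80/17 = 4.71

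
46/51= 0.90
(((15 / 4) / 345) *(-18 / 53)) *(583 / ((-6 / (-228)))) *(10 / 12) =-68.15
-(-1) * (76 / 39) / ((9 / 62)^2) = 292144/3159 = 92.48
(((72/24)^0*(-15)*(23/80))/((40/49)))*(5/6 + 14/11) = -156653/14080 = -11.13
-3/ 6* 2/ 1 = -1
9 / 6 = 3/2 = 1.50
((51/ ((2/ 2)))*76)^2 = 15023376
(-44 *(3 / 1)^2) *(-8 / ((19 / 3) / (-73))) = -36515.37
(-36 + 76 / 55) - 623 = -657.62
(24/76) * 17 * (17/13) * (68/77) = 117912/19019 = 6.20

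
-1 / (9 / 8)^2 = -64/81 = -0.79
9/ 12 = 3/4 = 0.75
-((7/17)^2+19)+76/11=-38976/3179 = -12.26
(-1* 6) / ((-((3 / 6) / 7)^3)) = 16464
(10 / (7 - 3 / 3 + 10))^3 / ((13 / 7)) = 875/6656 = 0.13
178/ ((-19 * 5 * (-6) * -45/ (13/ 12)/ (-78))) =15041/25650 = 0.59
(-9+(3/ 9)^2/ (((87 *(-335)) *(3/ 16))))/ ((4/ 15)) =-7082251/209844 = -33.75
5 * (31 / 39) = 155/39 = 3.97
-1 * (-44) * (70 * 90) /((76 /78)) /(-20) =-14224.74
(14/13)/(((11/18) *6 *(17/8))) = 336/2431 = 0.14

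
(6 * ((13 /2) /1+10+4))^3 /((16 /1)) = 1860867/16 = 116304.19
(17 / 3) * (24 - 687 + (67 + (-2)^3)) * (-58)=595544/3 = 198514.67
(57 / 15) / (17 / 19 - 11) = -361/960 = -0.38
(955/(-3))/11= -955/33 = -28.94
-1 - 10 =-11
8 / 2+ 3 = 7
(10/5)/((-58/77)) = -77/29 = -2.66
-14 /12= -7/6 = -1.17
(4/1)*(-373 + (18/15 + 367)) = -96/5 = -19.20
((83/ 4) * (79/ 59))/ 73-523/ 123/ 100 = 8955107/26488050 = 0.34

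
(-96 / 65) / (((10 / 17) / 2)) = -1632/325 = -5.02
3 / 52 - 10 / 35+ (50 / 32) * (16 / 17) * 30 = 271589/6188 = 43.89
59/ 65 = 0.91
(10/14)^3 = 125/343 = 0.36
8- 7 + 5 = 6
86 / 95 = 0.91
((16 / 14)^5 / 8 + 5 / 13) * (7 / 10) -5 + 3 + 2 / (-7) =-576157/312130 = -1.85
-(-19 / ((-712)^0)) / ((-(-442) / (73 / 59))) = 1387/26078 = 0.05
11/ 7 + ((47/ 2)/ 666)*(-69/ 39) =182909/121212 = 1.51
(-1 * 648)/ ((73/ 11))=-7128/73 = -97.64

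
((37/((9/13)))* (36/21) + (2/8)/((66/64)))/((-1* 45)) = -4244/2079 = -2.04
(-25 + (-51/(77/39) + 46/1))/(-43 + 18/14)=93/803 = 0.12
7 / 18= 0.39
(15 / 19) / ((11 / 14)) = 210/209 = 1.00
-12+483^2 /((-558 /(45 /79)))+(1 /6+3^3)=-1638238/7347 = -222.98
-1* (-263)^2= -69169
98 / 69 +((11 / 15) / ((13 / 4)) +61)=280967/4485 = 62.65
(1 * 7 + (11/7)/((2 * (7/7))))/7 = 109/98 = 1.11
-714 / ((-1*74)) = 357/37 = 9.65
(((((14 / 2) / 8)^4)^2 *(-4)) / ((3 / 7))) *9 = -121060821/4194304 = -28.86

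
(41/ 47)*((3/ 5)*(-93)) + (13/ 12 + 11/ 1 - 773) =-2283053/2820 = -809.59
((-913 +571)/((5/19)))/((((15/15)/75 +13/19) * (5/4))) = -740772/497 = -1490.49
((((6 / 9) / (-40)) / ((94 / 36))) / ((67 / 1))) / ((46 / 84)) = -63/362135 = 0.00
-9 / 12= -3/4 = -0.75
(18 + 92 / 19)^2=188356/361 = 521.76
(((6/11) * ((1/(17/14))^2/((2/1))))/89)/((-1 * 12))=-49/282931 = 0.00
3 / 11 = 0.27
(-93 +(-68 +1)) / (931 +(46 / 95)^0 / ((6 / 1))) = -960/5587 = -0.17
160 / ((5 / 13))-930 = -514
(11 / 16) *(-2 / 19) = -11/152 = -0.07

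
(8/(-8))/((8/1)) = -1/8 = -0.12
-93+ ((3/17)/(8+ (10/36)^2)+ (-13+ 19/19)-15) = -5337708/44489 = -119.98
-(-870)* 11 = 9570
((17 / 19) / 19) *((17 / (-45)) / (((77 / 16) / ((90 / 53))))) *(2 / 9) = -18496/13259169 = 0.00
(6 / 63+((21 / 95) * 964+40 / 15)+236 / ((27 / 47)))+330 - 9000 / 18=8199536/17955 = 456.67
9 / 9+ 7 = 8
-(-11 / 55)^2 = -1/25 = -0.04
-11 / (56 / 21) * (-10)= 165/4 = 41.25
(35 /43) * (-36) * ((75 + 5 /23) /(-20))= 108990/989 = 110.20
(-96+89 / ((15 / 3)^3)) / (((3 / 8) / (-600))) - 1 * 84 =761884/5 = 152376.80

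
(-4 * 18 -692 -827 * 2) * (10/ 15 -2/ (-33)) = -19344/11 = -1758.55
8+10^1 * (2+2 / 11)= 328/11 = 29.82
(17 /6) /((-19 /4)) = -34/57 = -0.60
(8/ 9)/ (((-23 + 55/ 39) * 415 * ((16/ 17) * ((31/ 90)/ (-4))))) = 1326/1083233 = 0.00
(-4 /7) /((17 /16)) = -0.54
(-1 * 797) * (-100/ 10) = 7970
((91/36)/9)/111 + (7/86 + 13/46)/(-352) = 292697/195626178 = 0.00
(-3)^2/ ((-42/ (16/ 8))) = -3/7 = -0.43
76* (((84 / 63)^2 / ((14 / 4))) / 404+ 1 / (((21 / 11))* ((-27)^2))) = 0.15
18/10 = 9/5 = 1.80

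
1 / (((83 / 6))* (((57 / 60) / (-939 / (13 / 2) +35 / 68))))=-3817470/348517 = -10.95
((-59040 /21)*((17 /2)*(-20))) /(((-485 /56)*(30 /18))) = -3211776/97 = -33111.09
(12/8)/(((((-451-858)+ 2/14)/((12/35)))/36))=-0.01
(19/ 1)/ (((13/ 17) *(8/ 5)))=1615/104 = 15.53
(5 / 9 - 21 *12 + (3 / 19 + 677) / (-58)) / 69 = -1304810/342171 = -3.81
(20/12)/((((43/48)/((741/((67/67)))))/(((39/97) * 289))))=668144880/4171 = 160188.18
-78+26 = -52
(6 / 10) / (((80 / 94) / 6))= 423/100 = 4.23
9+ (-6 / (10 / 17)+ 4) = 14/5 = 2.80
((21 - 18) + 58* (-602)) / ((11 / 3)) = -104739/11 = -9521.73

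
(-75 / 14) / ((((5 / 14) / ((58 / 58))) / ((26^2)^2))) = -6854640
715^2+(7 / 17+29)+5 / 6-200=52127635/102 = 511055.25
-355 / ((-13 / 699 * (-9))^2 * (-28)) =19272595/42588 = 452.54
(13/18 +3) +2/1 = 103/18 = 5.72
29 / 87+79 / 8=245/24 = 10.21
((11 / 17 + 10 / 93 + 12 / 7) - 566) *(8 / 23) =-49892792/254541 = -196.01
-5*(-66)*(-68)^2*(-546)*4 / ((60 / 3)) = -166630464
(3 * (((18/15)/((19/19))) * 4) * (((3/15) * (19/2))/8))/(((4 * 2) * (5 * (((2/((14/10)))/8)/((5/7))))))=171/500 = 0.34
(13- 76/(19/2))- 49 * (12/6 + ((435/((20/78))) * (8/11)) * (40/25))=-5325339/55 = -96824.35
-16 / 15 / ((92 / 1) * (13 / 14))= -56/4485 = -0.01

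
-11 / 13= -0.85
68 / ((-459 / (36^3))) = -6912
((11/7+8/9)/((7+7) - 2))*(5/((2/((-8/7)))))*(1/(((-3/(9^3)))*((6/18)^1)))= 20925/49 = 427.04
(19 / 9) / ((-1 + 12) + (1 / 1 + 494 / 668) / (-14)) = 12692/65385 = 0.19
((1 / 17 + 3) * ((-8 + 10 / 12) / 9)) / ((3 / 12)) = -4472/459 = -9.74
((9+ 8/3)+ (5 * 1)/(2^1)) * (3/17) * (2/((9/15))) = 25/3 = 8.33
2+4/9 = 22/9 = 2.44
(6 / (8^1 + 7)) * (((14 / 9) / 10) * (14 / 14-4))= -14/75 = -0.19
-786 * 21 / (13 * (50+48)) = -1179/91 = -12.96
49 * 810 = 39690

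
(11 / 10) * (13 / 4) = 143/40 = 3.58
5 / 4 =1.25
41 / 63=0.65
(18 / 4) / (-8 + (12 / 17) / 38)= -2907/5156 = -0.56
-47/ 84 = -0.56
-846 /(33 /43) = -12126/11 = -1102.36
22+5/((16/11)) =407/16 = 25.44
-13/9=-1.44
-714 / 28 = -51/2 = -25.50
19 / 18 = 1.06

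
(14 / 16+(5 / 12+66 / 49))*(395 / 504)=1225685/592704 = 2.07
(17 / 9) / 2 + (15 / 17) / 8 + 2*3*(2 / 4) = 4963/1224 = 4.05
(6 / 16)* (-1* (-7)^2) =-147/8 = -18.38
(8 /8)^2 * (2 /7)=2/7 = 0.29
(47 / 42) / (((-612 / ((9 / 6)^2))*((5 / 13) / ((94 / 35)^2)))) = -1349699/17493000 = -0.08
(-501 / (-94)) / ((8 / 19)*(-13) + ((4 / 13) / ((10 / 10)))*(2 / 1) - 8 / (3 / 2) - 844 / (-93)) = -3836157/803512 = -4.77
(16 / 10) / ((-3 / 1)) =-8/15 = -0.53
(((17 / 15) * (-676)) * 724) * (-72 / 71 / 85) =11746176/1775 = 6617.56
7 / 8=0.88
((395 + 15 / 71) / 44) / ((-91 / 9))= -63135/71071 = -0.89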